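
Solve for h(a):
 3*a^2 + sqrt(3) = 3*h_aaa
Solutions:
 h(a) = C1 + C2*a + C3*a^2 + a^5/60 + sqrt(3)*a^3/18


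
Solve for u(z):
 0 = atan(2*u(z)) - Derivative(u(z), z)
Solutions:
 Integral(1/atan(2*_y), (_y, u(z))) = C1 + z


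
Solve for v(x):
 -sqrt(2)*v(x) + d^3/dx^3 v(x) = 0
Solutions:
 v(x) = C3*exp(2^(1/6)*x) + (C1*sin(2^(1/6)*sqrt(3)*x/2) + C2*cos(2^(1/6)*sqrt(3)*x/2))*exp(-2^(1/6)*x/2)


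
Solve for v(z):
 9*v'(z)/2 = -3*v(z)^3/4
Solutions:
 v(z) = -sqrt(3)*sqrt(-1/(C1 - z))
 v(z) = sqrt(3)*sqrt(-1/(C1 - z))


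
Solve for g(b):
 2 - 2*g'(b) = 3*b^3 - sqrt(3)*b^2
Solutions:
 g(b) = C1 - 3*b^4/8 + sqrt(3)*b^3/6 + b


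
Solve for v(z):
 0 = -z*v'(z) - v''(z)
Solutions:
 v(z) = C1 + C2*erf(sqrt(2)*z/2)


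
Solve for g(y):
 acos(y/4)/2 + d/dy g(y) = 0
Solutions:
 g(y) = C1 - y*acos(y/4)/2 + sqrt(16 - y^2)/2


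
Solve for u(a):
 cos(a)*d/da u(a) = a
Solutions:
 u(a) = C1 + Integral(a/cos(a), a)


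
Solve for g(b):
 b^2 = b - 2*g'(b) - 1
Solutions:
 g(b) = C1 - b^3/6 + b^2/4 - b/2


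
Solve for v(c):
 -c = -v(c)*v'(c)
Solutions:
 v(c) = -sqrt(C1 + c^2)
 v(c) = sqrt(C1 + c^2)


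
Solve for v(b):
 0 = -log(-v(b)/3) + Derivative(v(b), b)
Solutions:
 -Integral(1/(log(-_y) - log(3)), (_y, v(b))) = C1 - b


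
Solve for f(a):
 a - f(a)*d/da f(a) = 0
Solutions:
 f(a) = -sqrt(C1 + a^2)
 f(a) = sqrt(C1 + a^2)


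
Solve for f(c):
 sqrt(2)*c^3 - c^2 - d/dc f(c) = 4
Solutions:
 f(c) = C1 + sqrt(2)*c^4/4 - c^3/3 - 4*c


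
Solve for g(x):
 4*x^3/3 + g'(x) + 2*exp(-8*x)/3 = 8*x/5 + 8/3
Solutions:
 g(x) = C1 - x^4/3 + 4*x^2/5 + 8*x/3 + exp(-8*x)/12


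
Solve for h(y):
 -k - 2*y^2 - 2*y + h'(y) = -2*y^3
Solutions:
 h(y) = C1 + k*y - y^4/2 + 2*y^3/3 + y^2


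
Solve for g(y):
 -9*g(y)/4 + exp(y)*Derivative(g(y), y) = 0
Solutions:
 g(y) = C1*exp(-9*exp(-y)/4)


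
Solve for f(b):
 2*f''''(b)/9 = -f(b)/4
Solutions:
 f(b) = (C1*sin(2^(3/4)*sqrt(3)*b/4) + C2*cos(2^(3/4)*sqrt(3)*b/4))*exp(-2^(3/4)*sqrt(3)*b/4) + (C3*sin(2^(3/4)*sqrt(3)*b/4) + C4*cos(2^(3/4)*sqrt(3)*b/4))*exp(2^(3/4)*sqrt(3)*b/4)


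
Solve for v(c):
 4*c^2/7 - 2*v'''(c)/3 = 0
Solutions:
 v(c) = C1 + C2*c + C3*c^2 + c^5/70


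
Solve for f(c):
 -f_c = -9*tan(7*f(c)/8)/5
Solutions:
 f(c) = -8*asin(C1*exp(63*c/40))/7 + 8*pi/7
 f(c) = 8*asin(C1*exp(63*c/40))/7


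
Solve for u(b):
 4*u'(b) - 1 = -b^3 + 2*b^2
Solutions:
 u(b) = C1 - b^4/16 + b^3/6 + b/4


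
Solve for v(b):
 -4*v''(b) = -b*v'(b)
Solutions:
 v(b) = C1 + C2*erfi(sqrt(2)*b/4)


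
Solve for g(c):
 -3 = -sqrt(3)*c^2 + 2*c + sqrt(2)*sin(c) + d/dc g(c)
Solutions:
 g(c) = C1 + sqrt(3)*c^3/3 - c^2 - 3*c + sqrt(2)*cos(c)


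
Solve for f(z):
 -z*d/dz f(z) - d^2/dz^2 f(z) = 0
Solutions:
 f(z) = C1 + C2*erf(sqrt(2)*z/2)


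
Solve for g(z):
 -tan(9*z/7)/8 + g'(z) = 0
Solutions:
 g(z) = C1 - 7*log(cos(9*z/7))/72


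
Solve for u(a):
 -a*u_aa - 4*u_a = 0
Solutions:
 u(a) = C1 + C2/a^3


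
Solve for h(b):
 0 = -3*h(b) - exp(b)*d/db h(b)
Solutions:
 h(b) = C1*exp(3*exp(-b))


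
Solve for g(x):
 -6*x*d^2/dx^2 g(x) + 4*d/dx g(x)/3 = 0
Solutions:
 g(x) = C1 + C2*x^(11/9)


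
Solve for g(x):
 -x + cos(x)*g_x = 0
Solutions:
 g(x) = C1 + Integral(x/cos(x), x)


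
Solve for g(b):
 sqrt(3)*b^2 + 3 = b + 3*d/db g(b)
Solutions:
 g(b) = C1 + sqrt(3)*b^3/9 - b^2/6 + b


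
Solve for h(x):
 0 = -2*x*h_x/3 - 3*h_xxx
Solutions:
 h(x) = C1 + Integral(C2*airyai(-6^(1/3)*x/3) + C3*airybi(-6^(1/3)*x/3), x)


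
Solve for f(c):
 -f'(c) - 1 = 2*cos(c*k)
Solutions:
 f(c) = C1 - c - 2*sin(c*k)/k


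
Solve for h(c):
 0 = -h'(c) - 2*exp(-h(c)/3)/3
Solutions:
 h(c) = 3*log(C1 - 2*c/9)


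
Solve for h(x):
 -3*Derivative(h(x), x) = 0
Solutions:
 h(x) = C1


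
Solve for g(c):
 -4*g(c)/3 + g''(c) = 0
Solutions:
 g(c) = C1*exp(-2*sqrt(3)*c/3) + C2*exp(2*sqrt(3)*c/3)


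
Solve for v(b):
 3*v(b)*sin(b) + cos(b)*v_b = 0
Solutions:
 v(b) = C1*cos(b)^3


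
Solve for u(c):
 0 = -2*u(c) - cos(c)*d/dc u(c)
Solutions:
 u(c) = C1*(sin(c) - 1)/(sin(c) + 1)


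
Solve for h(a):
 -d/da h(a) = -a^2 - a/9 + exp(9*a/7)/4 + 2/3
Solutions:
 h(a) = C1 + a^3/3 + a^2/18 - 2*a/3 - 7*exp(9*a/7)/36


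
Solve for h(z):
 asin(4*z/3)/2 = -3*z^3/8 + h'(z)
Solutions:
 h(z) = C1 + 3*z^4/32 + z*asin(4*z/3)/2 + sqrt(9 - 16*z^2)/8


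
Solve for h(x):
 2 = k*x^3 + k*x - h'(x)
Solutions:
 h(x) = C1 + k*x^4/4 + k*x^2/2 - 2*x


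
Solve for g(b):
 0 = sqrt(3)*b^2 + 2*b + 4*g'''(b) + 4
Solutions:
 g(b) = C1 + C2*b + C3*b^2 - sqrt(3)*b^5/240 - b^4/48 - b^3/6


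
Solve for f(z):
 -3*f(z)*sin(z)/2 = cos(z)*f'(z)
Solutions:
 f(z) = C1*cos(z)^(3/2)


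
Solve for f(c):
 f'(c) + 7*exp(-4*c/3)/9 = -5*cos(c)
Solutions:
 f(c) = C1 - 5*sin(c) + 7*exp(-4*c/3)/12


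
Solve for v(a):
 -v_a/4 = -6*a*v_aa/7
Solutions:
 v(a) = C1 + C2*a^(31/24)


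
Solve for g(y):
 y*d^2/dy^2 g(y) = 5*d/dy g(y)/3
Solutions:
 g(y) = C1 + C2*y^(8/3)


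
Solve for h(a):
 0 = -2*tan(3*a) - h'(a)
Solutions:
 h(a) = C1 + 2*log(cos(3*a))/3


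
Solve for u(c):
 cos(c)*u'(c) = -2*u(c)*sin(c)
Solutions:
 u(c) = C1*cos(c)^2


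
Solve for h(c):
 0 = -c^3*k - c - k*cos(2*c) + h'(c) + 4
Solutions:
 h(c) = C1 + c^4*k/4 + c^2/2 - 4*c + k*sin(2*c)/2


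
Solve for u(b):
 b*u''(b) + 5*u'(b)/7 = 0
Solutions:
 u(b) = C1 + C2*b^(2/7)


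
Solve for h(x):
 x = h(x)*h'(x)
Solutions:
 h(x) = -sqrt(C1 + x^2)
 h(x) = sqrt(C1 + x^2)


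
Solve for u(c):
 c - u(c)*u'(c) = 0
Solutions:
 u(c) = -sqrt(C1 + c^2)
 u(c) = sqrt(C1 + c^2)


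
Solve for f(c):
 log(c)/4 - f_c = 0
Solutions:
 f(c) = C1 + c*log(c)/4 - c/4


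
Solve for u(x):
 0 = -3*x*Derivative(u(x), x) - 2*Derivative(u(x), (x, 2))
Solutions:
 u(x) = C1 + C2*erf(sqrt(3)*x/2)


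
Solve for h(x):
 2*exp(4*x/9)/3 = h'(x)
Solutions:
 h(x) = C1 + 3*exp(4*x/9)/2


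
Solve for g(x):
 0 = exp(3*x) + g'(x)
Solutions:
 g(x) = C1 - exp(3*x)/3


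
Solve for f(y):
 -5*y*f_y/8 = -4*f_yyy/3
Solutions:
 f(y) = C1 + Integral(C2*airyai(30^(1/3)*y/4) + C3*airybi(30^(1/3)*y/4), y)


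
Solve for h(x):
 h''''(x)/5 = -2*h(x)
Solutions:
 h(x) = (C1*sin(2^(3/4)*5^(1/4)*x/2) + C2*cos(2^(3/4)*5^(1/4)*x/2))*exp(-2^(3/4)*5^(1/4)*x/2) + (C3*sin(2^(3/4)*5^(1/4)*x/2) + C4*cos(2^(3/4)*5^(1/4)*x/2))*exp(2^(3/4)*5^(1/4)*x/2)


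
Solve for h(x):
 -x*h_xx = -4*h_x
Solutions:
 h(x) = C1 + C2*x^5


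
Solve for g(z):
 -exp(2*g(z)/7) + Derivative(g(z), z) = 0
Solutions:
 g(z) = 7*log(-sqrt(-1/(C1 + z))) - 7*log(2) + 7*log(14)/2
 g(z) = 7*log(-1/(C1 + z))/2 - 7*log(2) + 7*log(14)/2


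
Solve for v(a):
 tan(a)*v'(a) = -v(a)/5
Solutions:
 v(a) = C1/sin(a)^(1/5)


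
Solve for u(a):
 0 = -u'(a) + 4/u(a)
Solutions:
 u(a) = -sqrt(C1 + 8*a)
 u(a) = sqrt(C1 + 8*a)


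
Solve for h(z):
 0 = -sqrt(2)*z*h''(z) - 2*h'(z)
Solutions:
 h(z) = C1 + C2*z^(1 - sqrt(2))


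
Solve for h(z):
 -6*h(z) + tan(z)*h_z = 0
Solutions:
 h(z) = C1*sin(z)^6


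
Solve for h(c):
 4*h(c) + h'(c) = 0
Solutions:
 h(c) = C1*exp(-4*c)


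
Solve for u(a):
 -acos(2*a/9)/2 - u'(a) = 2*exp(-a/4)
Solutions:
 u(a) = C1 - a*acos(2*a/9)/2 + sqrt(81 - 4*a^2)/4 + 8*exp(-a/4)


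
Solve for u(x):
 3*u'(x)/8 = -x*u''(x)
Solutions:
 u(x) = C1 + C2*x^(5/8)


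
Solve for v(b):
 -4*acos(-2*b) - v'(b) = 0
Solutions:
 v(b) = C1 - 4*b*acos(-2*b) - 2*sqrt(1 - 4*b^2)


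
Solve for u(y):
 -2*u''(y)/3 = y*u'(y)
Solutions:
 u(y) = C1 + C2*erf(sqrt(3)*y/2)


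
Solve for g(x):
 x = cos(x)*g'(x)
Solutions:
 g(x) = C1 + Integral(x/cos(x), x)


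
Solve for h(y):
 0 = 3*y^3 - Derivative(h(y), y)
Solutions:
 h(y) = C1 + 3*y^4/4


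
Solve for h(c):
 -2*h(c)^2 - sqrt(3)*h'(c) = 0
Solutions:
 h(c) = 3/(C1 + 2*sqrt(3)*c)


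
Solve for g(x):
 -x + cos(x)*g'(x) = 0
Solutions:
 g(x) = C1 + Integral(x/cos(x), x)


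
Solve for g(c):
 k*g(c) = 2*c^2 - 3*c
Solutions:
 g(c) = c*(2*c - 3)/k


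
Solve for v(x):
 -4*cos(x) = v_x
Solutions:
 v(x) = C1 - 4*sin(x)


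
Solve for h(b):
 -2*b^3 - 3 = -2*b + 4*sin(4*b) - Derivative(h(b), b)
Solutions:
 h(b) = C1 + b^4/2 - b^2 + 3*b - cos(4*b)


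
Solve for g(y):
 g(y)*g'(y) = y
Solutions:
 g(y) = -sqrt(C1 + y^2)
 g(y) = sqrt(C1 + y^2)


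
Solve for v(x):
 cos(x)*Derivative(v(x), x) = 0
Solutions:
 v(x) = C1


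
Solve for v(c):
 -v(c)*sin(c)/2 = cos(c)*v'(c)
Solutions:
 v(c) = C1*sqrt(cos(c))


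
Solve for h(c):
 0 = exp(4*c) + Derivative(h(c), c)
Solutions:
 h(c) = C1 - exp(4*c)/4


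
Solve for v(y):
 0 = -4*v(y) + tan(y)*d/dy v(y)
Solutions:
 v(y) = C1*sin(y)^4


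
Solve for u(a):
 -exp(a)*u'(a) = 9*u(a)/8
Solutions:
 u(a) = C1*exp(9*exp(-a)/8)


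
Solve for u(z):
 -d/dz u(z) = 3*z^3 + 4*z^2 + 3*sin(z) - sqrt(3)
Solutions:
 u(z) = C1 - 3*z^4/4 - 4*z^3/3 + sqrt(3)*z + 3*cos(z)


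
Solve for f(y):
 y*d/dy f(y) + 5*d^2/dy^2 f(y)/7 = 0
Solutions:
 f(y) = C1 + C2*erf(sqrt(70)*y/10)


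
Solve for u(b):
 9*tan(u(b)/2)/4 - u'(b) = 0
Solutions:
 u(b) = -2*asin(C1*exp(9*b/8)) + 2*pi
 u(b) = 2*asin(C1*exp(9*b/8))


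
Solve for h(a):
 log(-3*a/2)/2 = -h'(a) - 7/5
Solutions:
 h(a) = C1 - a*log(-a)/2 + a*(-log(3) - 9/10 + log(6)/2)


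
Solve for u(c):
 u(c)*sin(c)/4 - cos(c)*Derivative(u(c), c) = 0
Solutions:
 u(c) = C1/cos(c)^(1/4)


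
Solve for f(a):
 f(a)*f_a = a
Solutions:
 f(a) = -sqrt(C1 + a^2)
 f(a) = sqrt(C1 + a^2)


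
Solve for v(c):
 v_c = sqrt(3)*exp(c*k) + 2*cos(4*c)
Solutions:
 v(c) = C1 + sin(4*c)/2 + sqrt(3)*exp(c*k)/k


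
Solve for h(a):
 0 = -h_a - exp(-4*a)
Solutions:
 h(a) = C1 + exp(-4*a)/4


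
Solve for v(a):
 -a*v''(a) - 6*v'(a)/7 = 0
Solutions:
 v(a) = C1 + C2*a^(1/7)


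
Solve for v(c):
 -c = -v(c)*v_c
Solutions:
 v(c) = -sqrt(C1 + c^2)
 v(c) = sqrt(C1 + c^2)


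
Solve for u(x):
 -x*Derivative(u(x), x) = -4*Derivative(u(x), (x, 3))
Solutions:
 u(x) = C1 + Integral(C2*airyai(2^(1/3)*x/2) + C3*airybi(2^(1/3)*x/2), x)


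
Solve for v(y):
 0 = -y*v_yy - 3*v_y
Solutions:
 v(y) = C1 + C2/y^2


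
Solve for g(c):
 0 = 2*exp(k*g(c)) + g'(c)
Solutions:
 g(c) = Piecewise((log(1/(C1*k + 2*c*k))/k, Ne(k, 0)), (nan, True))
 g(c) = Piecewise((C1 - 2*c, Eq(k, 0)), (nan, True))


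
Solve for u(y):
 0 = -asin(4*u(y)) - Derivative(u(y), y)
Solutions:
 Integral(1/asin(4*_y), (_y, u(y))) = C1 - y


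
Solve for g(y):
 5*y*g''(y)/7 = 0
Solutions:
 g(y) = C1 + C2*y


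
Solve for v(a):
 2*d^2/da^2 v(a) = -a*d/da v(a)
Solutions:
 v(a) = C1 + C2*erf(a/2)


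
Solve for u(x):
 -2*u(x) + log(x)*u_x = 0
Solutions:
 u(x) = C1*exp(2*li(x))


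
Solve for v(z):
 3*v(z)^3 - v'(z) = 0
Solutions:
 v(z) = -sqrt(2)*sqrt(-1/(C1 + 3*z))/2
 v(z) = sqrt(2)*sqrt(-1/(C1 + 3*z))/2


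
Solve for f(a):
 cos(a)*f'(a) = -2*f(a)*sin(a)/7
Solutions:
 f(a) = C1*cos(a)^(2/7)


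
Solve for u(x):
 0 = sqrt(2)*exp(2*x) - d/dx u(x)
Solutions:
 u(x) = C1 + sqrt(2)*exp(2*x)/2


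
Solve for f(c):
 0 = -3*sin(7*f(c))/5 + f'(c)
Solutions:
 -3*c/5 + log(cos(7*f(c)) - 1)/14 - log(cos(7*f(c)) + 1)/14 = C1


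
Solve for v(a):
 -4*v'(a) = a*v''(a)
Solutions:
 v(a) = C1 + C2/a^3


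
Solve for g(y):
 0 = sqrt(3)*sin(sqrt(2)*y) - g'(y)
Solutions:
 g(y) = C1 - sqrt(6)*cos(sqrt(2)*y)/2


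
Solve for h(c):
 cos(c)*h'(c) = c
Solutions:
 h(c) = C1 + Integral(c/cos(c), c)


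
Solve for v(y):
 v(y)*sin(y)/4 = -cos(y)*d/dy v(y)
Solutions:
 v(y) = C1*cos(y)^(1/4)


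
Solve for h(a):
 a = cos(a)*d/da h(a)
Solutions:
 h(a) = C1 + Integral(a/cos(a), a)


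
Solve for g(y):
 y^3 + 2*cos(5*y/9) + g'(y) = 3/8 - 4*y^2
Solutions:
 g(y) = C1 - y^4/4 - 4*y^3/3 + 3*y/8 - 18*sin(5*y/9)/5


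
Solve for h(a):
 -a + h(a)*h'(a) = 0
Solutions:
 h(a) = -sqrt(C1 + a^2)
 h(a) = sqrt(C1 + a^2)


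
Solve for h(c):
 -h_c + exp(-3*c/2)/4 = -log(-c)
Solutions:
 h(c) = C1 + c*log(-c) - c - exp(-3*c/2)/6


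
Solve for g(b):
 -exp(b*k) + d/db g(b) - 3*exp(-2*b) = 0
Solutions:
 g(b) = C1 - 3*exp(-2*b)/2 + exp(b*k)/k


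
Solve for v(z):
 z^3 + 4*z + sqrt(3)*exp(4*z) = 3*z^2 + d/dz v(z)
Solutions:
 v(z) = C1 + z^4/4 - z^3 + 2*z^2 + sqrt(3)*exp(4*z)/4


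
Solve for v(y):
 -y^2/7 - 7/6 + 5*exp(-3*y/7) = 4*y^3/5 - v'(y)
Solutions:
 v(y) = C1 + y^4/5 + y^3/21 + 7*y/6 + 35*exp(-3*y/7)/3


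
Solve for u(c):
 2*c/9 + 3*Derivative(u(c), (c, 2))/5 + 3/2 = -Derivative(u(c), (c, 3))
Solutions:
 u(c) = C1 + C2*c + C3*exp(-3*c/5) - 5*c^3/81 - 305*c^2/324


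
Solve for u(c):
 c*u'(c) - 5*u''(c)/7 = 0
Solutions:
 u(c) = C1 + C2*erfi(sqrt(70)*c/10)


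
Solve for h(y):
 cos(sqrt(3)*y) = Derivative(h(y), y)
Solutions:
 h(y) = C1 + sqrt(3)*sin(sqrt(3)*y)/3


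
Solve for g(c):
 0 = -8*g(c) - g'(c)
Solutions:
 g(c) = C1*exp(-8*c)


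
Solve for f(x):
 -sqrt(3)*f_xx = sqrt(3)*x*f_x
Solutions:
 f(x) = C1 + C2*erf(sqrt(2)*x/2)


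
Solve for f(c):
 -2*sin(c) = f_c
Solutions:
 f(c) = C1 + 2*cos(c)


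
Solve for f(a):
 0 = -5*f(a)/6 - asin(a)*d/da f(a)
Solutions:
 f(a) = C1*exp(-5*Integral(1/asin(a), a)/6)


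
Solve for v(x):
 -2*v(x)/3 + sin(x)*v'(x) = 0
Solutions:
 v(x) = C1*(cos(x) - 1)^(1/3)/(cos(x) + 1)^(1/3)


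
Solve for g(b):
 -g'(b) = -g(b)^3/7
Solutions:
 g(b) = -sqrt(14)*sqrt(-1/(C1 + b))/2
 g(b) = sqrt(14)*sqrt(-1/(C1 + b))/2


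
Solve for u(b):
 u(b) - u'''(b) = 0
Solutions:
 u(b) = C3*exp(b) + (C1*sin(sqrt(3)*b/2) + C2*cos(sqrt(3)*b/2))*exp(-b/2)


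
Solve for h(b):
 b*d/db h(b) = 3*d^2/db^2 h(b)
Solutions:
 h(b) = C1 + C2*erfi(sqrt(6)*b/6)


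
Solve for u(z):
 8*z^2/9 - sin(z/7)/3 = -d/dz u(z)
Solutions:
 u(z) = C1 - 8*z^3/27 - 7*cos(z/7)/3


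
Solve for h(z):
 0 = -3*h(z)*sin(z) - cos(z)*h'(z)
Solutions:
 h(z) = C1*cos(z)^3


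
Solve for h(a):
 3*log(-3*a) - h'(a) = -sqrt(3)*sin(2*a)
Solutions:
 h(a) = C1 + 3*a*log(-a) - 3*a + 3*a*log(3) - sqrt(3)*cos(2*a)/2


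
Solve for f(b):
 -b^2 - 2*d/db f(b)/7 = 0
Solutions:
 f(b) = C1 - 7*b^3/6


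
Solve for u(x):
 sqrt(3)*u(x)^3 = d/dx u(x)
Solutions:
 u(x) = -sqrt(2)*sqrt(-1/(C1 + sqrt(3)*x))/2
 u(x) = sqrt(2)*sqrt(-1/(C1 + sqrt(3)*x))/2


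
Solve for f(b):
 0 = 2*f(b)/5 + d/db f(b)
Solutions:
 f(b) = C1*exp(-2*b/5)


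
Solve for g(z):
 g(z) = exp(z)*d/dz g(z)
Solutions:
 g(z) = C1*exp(-exp(-z))


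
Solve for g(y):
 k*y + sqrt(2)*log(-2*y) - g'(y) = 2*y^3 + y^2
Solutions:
 g(y) = C1 + k*y^2/2 - y^4/2 - y^3/3 + sqrt(2)*y*log(-y) + sqrt(2)*y*(-1 + log(2))


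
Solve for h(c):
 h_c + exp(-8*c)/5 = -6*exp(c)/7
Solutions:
 h(c) = C1 - 6*exp(c)/7 + exp(-8*c)/40


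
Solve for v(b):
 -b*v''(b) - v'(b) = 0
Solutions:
 v(b) = C1 + C2*log(b)


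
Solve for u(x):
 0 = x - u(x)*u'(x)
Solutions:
 u(x) = -sqrt(C1 + x^2)
 u(x) = sqrt(C1 + x^2)


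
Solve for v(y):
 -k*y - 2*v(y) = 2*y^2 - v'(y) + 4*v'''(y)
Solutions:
 v(y) = C1*exp(3^(1/3)*y*(3^(1/3)/(sqrt(321) + 18)^(1/3) + (sqrt(321) + 18)^(1/3))/12)*sin(3^(1/6)*y*(-3^(2/3)*(sqrt(321) + 18)^(1/3) + 3/(sqrt(321) + 18)^(1/3))/12) + C2*exp(3^(1/3)*y*(3^(1/3)/(sqrt(321) + 18)^(1/3) + (sqrt(321) + 18)^(1/3))/12)*cos(3^(1/6)*y*(-3^(2/3)*(sqrt(321) + 18)^(1/3) + 3/(sqrt(321) + 18)^(1/3))/12) + C3*exp(-3^(1/3)*y*(3^(1/3)/(sqrt(321) + 18)^(1/3) + (sqrt(321) + 18)^(1/3))/6) - k*y/2 - k/4 - y^2 - y - 1/2


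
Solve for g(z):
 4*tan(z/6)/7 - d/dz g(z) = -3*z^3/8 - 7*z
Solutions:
 g(z) = C1 + 3*z^4/32 + 7*z^2/2 - 24*log(cos(z/6))/7


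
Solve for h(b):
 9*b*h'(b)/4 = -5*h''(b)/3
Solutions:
 h(b) = C1 + C2*erf(3*sqrt(30)*b/20)


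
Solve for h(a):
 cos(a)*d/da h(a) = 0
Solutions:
 h(a) = C1


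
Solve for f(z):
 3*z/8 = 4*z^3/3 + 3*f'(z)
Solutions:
 f(z) = C1 - z^4/9 + z^2/16


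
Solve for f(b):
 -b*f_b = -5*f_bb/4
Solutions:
 f(b) = C1 + C2*erfi(sqrt(10)*b/5)


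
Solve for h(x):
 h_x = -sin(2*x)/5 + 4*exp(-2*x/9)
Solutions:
 h(x) = C1 + cos(2*x)/10 - 18*exp(-2*x/9)


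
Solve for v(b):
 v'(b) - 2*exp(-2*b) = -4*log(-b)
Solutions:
 v(b) = C1 - 4*b*log(-b) + 4*b - exp(-2*b)


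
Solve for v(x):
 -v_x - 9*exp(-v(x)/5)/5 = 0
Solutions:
 v(x) = 5*log(C1 - 9*x/25)


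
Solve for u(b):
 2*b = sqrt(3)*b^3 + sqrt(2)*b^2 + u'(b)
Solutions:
 u(b) = C1 - sqrt(3)*b^4/4 - sqrt(2)*b^3/3 + b^2


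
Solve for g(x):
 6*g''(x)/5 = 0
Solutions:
 g(x) = C1 + C2*x


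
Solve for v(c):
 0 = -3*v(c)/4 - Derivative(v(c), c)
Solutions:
 v(c) = C1*exp(-3*c/4)


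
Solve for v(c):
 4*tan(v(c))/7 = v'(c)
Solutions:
 v(c) = pi - asin(C1*exp(4*c/7))
 v(c) = asin(C1*exp(4*c/7))


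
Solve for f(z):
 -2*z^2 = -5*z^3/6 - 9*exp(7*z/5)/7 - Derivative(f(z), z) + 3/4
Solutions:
 f(z) = C1 - 5*z^4/24 + 2*z^3/3 + 3*z/4 - 45*exp(7*z/5)/49


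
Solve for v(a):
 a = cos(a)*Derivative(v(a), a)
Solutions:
 v(a) = C1 + Integral(a/cos(a), a)


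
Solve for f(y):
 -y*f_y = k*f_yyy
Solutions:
 f(y) = C1 + Integral(C2*airyai(y*(-1/k)^(1/3)) + C3*airybi(y*(-1/k)^(1/3)), y)


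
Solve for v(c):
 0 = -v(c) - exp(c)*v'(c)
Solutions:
 v(c) = C1*exp(exp(-c))


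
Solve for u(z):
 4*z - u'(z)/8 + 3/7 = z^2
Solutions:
 u(z) = C1 - 8*z^3/3 + 16*z^2 + 24*z/7


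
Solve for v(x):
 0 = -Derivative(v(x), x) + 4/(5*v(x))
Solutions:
 v(x) = -sqrt(C1 + 40*x)/5
 v(x) = sqrt(C1 + 40*x)/5


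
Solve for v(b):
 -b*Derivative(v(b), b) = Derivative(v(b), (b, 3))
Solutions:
 v(b) = C1 + Integral(C2*airyai(-b) + C3*airybi(-b), b)


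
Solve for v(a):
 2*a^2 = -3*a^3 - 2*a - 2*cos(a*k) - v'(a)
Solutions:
 v(a) = C1 - 3*a^4/4 - 2*a^3/3 - a^2 - 2*sin(a*k)/k


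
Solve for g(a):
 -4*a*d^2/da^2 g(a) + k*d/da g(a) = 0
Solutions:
 g(a) = C1 + a^(re(k)/4 + 1)*(C2*sin(log(a)*Abs(im(k))/4) + C3*cos(log(a)*im(k)/4))


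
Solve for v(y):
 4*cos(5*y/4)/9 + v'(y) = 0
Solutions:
 v(y) = C1 - 16*sin(5*y/4)/45


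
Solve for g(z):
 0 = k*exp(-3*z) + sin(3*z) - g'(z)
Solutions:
 g(z) = C1 - k*exp(-3*z)/3 - cos(3*z)/3


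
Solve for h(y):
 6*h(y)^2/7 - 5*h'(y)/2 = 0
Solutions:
 h(y) = -35/(C1 + 12*y)


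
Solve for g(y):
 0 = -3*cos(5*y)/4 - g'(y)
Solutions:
 g(y) = C1 - 3*sin(5*y)/20


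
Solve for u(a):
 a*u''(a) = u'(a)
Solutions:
 u(a) = C1 + C2*a^2


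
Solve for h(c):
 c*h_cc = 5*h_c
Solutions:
 h(c) = C1 + C2*c^6


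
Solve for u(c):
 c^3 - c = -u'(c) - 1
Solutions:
 u(c) = C1 - c^4/4 + c^2/2 - c


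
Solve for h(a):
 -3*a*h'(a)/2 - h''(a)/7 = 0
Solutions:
 h(a) = C1 + C2*erf(sqrt(21)*a/2)


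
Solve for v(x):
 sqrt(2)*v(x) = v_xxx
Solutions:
 v(x) = C3*exp(2^(1/6)*x) + (C1*sin(2^(1/6)*sqrt(3)*x/2) + C2*cos(2^(1/6)*sqrt(3)*x/2))*exp(-2^(1/6)*x/2)


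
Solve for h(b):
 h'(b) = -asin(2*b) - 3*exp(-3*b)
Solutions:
 h(b) = C1 - b*asin(2*b) - sqrt(1 - 4*b^2)/2 + exp(-3*b)


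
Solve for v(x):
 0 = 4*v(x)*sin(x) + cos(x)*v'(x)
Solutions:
 v(x) = C1*cos(x)^4


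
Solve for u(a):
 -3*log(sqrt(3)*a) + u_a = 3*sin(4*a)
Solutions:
 u(a) = C1 + 3*a*log(a) - 3*a + 3*a*log(3)/2 - 3*cos(4*a)/4


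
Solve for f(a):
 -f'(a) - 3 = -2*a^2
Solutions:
 f(a) = C1 + 2*a^3/3 - 3*a


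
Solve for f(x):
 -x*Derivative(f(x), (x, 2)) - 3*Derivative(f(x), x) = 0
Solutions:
 f(x) = C1 + C2/x^2


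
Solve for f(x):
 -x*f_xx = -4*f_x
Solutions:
 f(x) = C1 + C2*x^5


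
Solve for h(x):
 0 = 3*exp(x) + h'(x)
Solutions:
 h(x) = C1 - 3*exp(x)


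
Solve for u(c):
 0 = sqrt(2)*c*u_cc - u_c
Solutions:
 u(c) = C1 + C2*c^(sqrt(2)/2 + 1)


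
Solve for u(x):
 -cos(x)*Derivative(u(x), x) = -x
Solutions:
 u(x) = C1 + Integral(x/cos(x), x)


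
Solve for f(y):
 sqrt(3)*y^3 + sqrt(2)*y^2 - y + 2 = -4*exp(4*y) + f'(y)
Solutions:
 f(y) = C1 + sqrt(3)*y^4/4 + sqrt(2)*y^3/3 - y^2/2 + 2*y + exp(4*y)


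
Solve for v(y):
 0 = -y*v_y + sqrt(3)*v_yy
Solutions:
 v(y) = C1 + C2*erfi(sqrt(2)*3^(3/4)*y/6)


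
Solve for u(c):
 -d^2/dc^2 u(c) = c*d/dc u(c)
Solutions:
 u(c) = C1 + C2*erf(sqrt(2)*c/2)


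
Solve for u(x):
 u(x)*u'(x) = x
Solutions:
 u(x) = -sqrt(C1 + x^2)
 u(x) = sqrt(C1 + x^2)


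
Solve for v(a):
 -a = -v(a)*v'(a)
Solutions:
 v(a) = -sqrt(C1 + a^2)
 v(a) = sqrt(C1 + a^2)


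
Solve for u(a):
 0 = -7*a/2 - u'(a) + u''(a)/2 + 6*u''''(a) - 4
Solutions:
 u(a) = C1 + C4*exp(a/2) - 7*a^2/4 - 23*a/4 + (C2*sin(sqrt(39)*a/12) + C3*cos(sqrt(39)*a/12))*exp(-a/4)


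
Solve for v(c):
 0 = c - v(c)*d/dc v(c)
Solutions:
 v(c) = -sqrt(C1 + c^2)
 v(c) = sqrt(C1 + c^2)


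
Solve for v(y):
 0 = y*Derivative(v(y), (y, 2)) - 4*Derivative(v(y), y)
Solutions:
 v(y) = C1 + C2*y^5


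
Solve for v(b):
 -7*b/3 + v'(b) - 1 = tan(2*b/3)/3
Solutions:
 v(b) = C1 + 7*b^2/6 + b - log(cos(2*b/3))/2


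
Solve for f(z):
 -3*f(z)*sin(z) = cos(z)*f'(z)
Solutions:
 f(z) = C1*cos(z)^3


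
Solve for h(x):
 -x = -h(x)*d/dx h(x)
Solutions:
 h(x) = -sqrt(C1 + x^2)
 h(x) = sqrt(C1 + x^2)


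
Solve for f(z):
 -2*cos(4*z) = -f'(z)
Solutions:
 f(z) = C1 + sin(4*z)/2


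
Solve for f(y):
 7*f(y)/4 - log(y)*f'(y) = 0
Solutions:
 f(y) = C1*exp(7*li(y)/4)


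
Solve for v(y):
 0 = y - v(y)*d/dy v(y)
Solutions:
 v(y) = -sqrt(C1 + y^2)
 v(y) = sqrt(C1 + y^2)


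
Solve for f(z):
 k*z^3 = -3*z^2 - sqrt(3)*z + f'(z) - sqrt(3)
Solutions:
 f(z) = C1 + k*z^4/4 + z^3 + sqrt(3)*z^2/2 + sqrt(3)*z


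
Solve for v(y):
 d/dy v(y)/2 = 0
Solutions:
 v(y) = C1


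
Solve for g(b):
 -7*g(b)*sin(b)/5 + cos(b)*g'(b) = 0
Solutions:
 g(b) = C1/cos(b)^(7/5)


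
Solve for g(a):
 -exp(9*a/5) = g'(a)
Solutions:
 g(a) = C1 - 5*exp(9*a/5)/9


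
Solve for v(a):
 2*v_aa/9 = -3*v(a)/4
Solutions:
 v(a) = C1*sin(3*sqrt(6)*a/4) + C2*cos(3*sqrt(6)*a/4)


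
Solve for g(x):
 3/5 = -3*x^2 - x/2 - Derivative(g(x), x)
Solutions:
 g(x) = C1 - x^3 - x^2/4 - 3*x/5


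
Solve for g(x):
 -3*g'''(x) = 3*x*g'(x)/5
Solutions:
 g(x) = C1 + Integral(C2*airyai(-5^(2/3)*x/5) + C3*airybi(-5^(2/3)*x/5), x)


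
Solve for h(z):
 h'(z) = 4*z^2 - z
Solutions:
 h(z) = C1 + 4*z^3/3 - z^2/2


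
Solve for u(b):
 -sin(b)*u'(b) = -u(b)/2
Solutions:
 u(b) = C1*(cos(b) - 1)^(1/4)/(cos(b) + 1)^(1/4)


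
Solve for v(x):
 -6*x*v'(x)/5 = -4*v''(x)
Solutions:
 v(x) = C1 + C2*erfi(sqrt(15)*x/10)


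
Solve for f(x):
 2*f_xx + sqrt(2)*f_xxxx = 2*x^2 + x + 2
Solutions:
 f(x) = C1 + C2*x + C3*sin(2^(1/4)*x) + C4*cos(2^(1/4)*x) + x^4/12 + x^3/12 + x^2*(1 - sqrt(2))/2


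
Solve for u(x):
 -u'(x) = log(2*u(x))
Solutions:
 Integral(1/(log(_y) + log(2)), (_y, u(x))) = C1 - x


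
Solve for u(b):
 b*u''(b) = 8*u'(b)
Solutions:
 u(b) = C1 + C2*b^9


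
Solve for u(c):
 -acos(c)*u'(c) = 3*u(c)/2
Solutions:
 u(c) = C1*exp(-3*Integral(1/acos(c), c)/2)


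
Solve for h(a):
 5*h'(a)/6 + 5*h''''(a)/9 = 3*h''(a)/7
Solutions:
 h(a) = C1 + C2*exp(210^(1/3)*a*(6*210^(1/3)/(sqrt(1455265) + 1225)^(1/3) + (sqrt(1455265) + 1225)^(1/3))/140)*sin(3^(1/6)*70^(1/3)*a*(-3^(2/3)*(sqrt(1455265) + 1225)^(1/3) + 18*70^(1/3)/(sqrt(1455265) + 1225)^(1/3))/140) + C3*exp(210^(1/3)*a*(6*210^(1/3)/(sqrt(1455265) + 1225)^(1/3) + (sqrt(1455265) + 1225)^(1/3))/140)*cos(3^(1/6)*70^(1/3)*a*(-3^(2/3)*(sqrt(1455265) + 1225)^(1/3) + 18*70^(1/3)/(sqrt(1455265) + 1225)^(1/3))/140) + C4*exp(-210^(1/3)*a*(6*210^(1/3)/(sqrt(1455265) + 1225)^(1/3) + (sqrt(1455265) + 1225)^(1/3))/70)


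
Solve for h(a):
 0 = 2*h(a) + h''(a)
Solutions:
 h(a) = C1*sin(sqrt(2)*a) + C2*cos(sqrt(2)*a)


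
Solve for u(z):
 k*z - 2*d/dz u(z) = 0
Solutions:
 u(z) = C1 + k*z^2/4


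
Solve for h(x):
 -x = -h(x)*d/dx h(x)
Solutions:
 h(x) = -sqrt(C1 + x^2)
 h(x) = sqrt(C1 + x^2)


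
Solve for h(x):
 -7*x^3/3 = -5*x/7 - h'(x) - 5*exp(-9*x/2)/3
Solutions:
 h(x) = C1 + 7*x^4/12 - 5*x^2/14 + 10*exp(-9*x/2)/27


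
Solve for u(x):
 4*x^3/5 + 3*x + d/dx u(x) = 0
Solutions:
 u(x) = C1 - x^4/5 - 3*x^2/2


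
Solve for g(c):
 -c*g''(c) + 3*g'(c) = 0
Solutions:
 g(c) = C1 + C2*c^4


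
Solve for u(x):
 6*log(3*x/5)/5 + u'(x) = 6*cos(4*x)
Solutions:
 u(x) = C1 - 6*x*log(x)/5 - 6*x*log(3)/5 + 6*x/5 + 6*x*log(5)/5 + 3*sin(4*x)/2


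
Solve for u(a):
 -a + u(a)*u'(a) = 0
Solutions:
 u(a) = -sqrt(C1 + a^2)
 u(a) = sqrt(C1 + a^2)


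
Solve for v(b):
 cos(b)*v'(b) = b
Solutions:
 v(b) = C1 + Integral(b/cos(b), b)


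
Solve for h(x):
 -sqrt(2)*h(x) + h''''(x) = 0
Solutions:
 h(x) = C1*exp(-2^(1/8)*x) + C2*exp(2^(1/8)*x) + C3*sin(2^(1/8)*x) + C4*cos(2^(1/8)*x)


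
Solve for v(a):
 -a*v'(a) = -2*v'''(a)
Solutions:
 v(a) = C1 + Integral(C2*airyai(2^(2/3)*a/2) + C3*airybi(2^(2/3)*a/2), a)


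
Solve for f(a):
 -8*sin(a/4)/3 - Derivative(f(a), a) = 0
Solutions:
 f(a) = C1 + 32*cos(a/4)/3


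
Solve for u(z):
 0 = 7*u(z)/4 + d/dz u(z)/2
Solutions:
 u(z) = C1*exp(-7*z/2)


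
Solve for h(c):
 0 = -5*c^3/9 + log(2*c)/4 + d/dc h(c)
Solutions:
 h(c) = C1 + 5*c^4/36 - c*log(c)/4 - c*log(2)/4 + c/4


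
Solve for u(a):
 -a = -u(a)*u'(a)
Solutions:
 u(a) = -sqrt(C1 + a^2)
 u(a) = sqrt(C1 + a^2)


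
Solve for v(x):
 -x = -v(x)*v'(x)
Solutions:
 v(x) = -sqrt(C1 + x^2)
 v(x) = sqrt(C1 + x^2)


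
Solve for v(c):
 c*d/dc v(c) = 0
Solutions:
 v(c) = C1


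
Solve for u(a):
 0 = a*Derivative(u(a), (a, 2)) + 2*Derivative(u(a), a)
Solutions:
 u(a) = C1 + C2/a


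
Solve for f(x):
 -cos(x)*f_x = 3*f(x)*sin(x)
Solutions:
 f(x) = C1*cos(x)^3


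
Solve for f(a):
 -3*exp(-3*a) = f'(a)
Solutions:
 f(a) = C1 + exp(-3*a)


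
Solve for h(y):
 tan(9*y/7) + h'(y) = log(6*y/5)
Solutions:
 h(y) = C1 + y*log(y) - y*log(5) - y + y*log(6) + 7*log(cos(9*y/7))/9


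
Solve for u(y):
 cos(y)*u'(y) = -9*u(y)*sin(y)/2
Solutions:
 u(y) = C1*cos(y)^(9/2)


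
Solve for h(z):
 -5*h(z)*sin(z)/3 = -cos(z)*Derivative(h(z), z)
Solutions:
 h(z) = C1/cos(z)^(5/3)


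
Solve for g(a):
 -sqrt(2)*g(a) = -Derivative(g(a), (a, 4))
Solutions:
 g(a) = C1*exp(-2^(1/8)*a) + C2*exp(2^(1/8)*a) + C3*sin(2^(1/8)*a) + C4*cos(2^(1/8)*a)


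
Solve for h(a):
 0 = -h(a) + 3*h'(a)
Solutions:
 h(a) = C1*exp(a/3)


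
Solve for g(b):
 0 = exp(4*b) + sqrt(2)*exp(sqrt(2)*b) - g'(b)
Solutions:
 g(b) = C1 + exp(4*b)/4 + exp(sqrt(2)*b)


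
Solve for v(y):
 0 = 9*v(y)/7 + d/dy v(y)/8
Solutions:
 v(y) = C1*exp(-72*y/7)


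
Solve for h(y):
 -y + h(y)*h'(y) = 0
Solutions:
 h(y) = -sqrt(C1 + y^2)
 h(y) = sqrt(C1 + y^2)


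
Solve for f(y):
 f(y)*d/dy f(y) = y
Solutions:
 f(y) = -sqrt(C1 + y^2)
 f(y) = sqrt(C1 + y^2)


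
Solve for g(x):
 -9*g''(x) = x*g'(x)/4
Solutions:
 g(x) = C1 + C2*erf(sqrt(2)*x/12)


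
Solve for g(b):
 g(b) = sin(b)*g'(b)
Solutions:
 g(b) = C1*sqrt(cos(b) - 1)/sqrt(cos(b) + 1)


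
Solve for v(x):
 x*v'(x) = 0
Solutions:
 v(x) = C1


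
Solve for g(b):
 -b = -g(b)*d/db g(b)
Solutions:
 g(b) = -sqrt(C1 + b^2)
 g(b) = sqrt(C1 + b^2)


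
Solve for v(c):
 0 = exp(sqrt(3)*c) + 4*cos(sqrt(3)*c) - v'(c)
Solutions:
 v(c) = C1 + sqrt(3)*exp(sqrt(3)*c)/3 + 4*sqrt(3)*sin(sqrt(3)*c)/3


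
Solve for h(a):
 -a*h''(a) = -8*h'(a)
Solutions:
 h(a) = C1 + C2*a^9


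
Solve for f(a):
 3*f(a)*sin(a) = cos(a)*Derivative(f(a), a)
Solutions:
 f(a) = C1/cos(a)^3


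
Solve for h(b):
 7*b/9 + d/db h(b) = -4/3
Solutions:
 h(b) = C1 - 7*b^2/18 - 4*b/3


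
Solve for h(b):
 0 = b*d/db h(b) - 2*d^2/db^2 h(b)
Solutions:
 h(b) = C1 + C2*erfi(b/2)


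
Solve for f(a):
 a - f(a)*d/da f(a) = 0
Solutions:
 f(a) = -sqrt(C1 + a^2)
 f(a) = sqrt(C1 + a^2)


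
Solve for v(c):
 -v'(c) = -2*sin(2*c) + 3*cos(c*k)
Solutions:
 v(c) = C1 - cos(2*c) - 3*sin(c*k)/k


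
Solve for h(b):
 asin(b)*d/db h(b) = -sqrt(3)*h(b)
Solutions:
 h(b) = C1*exp(-sqrt(3)*Integral(1/asin(b), b))


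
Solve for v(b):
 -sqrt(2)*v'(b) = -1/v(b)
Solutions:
 v(b) = -sqrt(C1 + sqrt(2)*b)
 v(b) = sqrt(C1 + sqrt(2)*b)


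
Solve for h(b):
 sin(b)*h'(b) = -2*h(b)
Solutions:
 h(b) = C1*(cos(b) + 1)/(cos(b) - 1)


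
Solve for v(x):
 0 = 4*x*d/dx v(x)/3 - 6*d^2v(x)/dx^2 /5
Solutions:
 v(x) = C1 + C2*erfi(sqrt(5)*x/3)


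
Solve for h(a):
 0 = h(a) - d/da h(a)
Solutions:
 h(a) = C1*exp(a)


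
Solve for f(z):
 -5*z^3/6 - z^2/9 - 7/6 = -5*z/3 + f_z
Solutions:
 f(z) = C1 - 5*z^4/24 - z^3/27 + 5*z^2/6 - 7*z/6


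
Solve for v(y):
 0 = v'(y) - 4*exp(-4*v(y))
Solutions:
 v(y) = log(-I*(C1 + 16*y)^(1/4))
 v(y) = log(I*(C1 + 16*y)^(1/4))
 v(y) = log(-(C1 + 16*y)^(1/4))
 v(y) = log(C1 + 16*y)/4


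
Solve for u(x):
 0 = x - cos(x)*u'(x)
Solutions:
 u(x) = C1 + Integral(x/cos(x), x)


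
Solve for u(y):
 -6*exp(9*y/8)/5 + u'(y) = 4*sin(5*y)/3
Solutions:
 u(y) = C1 + 16*exp(9*y/8)/15 - 4*cos(5*y)/15


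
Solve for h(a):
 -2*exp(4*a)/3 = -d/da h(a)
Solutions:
 h(a) = C1 + exp(4*a)/6


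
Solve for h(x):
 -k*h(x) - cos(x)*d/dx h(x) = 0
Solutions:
 h(x) = C1*exp(k*(log(sin(x) - 1) - log(sin(x) + 1))/2)


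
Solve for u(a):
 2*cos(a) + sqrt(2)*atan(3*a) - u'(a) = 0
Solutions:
 u(a) = C1 + sqrt(2)*(a*atan(3*a) - log(9*a^2 + 1)/6) + 2*sin(a)


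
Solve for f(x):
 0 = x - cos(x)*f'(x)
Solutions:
 f(x) = C1 + Integral(x/cos(x), x)


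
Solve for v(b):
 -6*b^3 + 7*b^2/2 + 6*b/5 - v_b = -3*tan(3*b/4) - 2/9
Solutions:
 v(b) = C1 - 3*b^4/2 + 7*b^3/6 + 3*b^2/5 + 2*b/9 - 4*log(cos(3*b/4))


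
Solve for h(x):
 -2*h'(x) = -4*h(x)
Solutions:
 h(x) = C1*exp(2*x)


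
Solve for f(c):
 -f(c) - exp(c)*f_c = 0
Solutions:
 f(c) = C1*exp(exp(-c))


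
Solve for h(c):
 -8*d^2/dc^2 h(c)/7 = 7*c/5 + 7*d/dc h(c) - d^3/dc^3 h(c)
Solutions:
 h(c) = C1 + C2*exp(c*(4 - sqrt(359))/7) + C3*exp(c*(4 + sqrt(359))/7) - c^2/10 + 8*c/245


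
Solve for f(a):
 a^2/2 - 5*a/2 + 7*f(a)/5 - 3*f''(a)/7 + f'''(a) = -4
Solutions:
 f(a) = C1*exp(a*(10*10^(1/3)/(49*sqrt(2381) + 2391)^(1/3) + 20 + 10^(2/3)*(49*sqrt(2381) + 2391)^(1/3))/140)*sin(10^(1/3)*sqrt(3)*a*(-10^(1/3)*(49*sqrt(2381) + 2391)^(1/3) + 10/(49*sqrt(2381) + 2391)^(1/3))/140) + C2*exp(a*(10*10^(1/3)/(49*sqrt(2381) + 2391)^(1/3) + 20 + 10^(2/3)*(49*sqrt(2381) + 2391)^(1/3))/140)*cos(10^(1/3)*sqrt(3)*a*(-10^(1/3)*(49*sqrt(2381) + 2391)^(1/3) + 10/(49*sqrt(2381) + 2391)^(1/3))/140) + C3*exp(a*(-10^(2/3)*(49*sqrt(2381) + 2391)^(1/3) - 10*10^(1/3)/(49*sqrt(2381) + 2391)^(1/3) + 10)/70) - 5*a^2/14 + 25*a/14 - 1055/343


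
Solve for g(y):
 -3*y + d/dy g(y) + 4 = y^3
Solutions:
 g(y) = C1 + y^4/4 + 3*y^2/2 - 4*y


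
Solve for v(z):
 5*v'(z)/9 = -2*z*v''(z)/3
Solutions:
 v(z) = C1 + C2*z^(1/6)


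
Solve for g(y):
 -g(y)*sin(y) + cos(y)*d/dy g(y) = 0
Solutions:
 g(y) = C1/cos(y)


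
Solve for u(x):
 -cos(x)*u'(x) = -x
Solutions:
 u(x) = C1 + Integral(x/cos(x), x)


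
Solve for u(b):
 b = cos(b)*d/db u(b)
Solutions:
 u(b) = C1 + Integral(b/cos(b), b)


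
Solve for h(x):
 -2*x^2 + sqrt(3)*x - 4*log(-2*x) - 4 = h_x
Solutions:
 h(x) = C1 - 2*x^3/3 + sqrt(3)*x^2/2 - 4*x*log(-x) - 4*x*log(2)


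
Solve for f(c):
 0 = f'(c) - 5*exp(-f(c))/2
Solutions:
 f(c) = log(C1 + 5*c/2)


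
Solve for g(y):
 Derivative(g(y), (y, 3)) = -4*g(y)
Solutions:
 g(y) = C3*exp(-2^(2/3)*y) + (C1*sin(2^(2/3)*sqrt(3)*y/2) + C2*cos(2^(2/3)*sqrt(3)*y/2))*exp(2^(2/3)*y/2)


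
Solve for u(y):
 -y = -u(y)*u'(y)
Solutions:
 u(y) = -sqrt(C1 + y^2)
 u(y) = sqrt(C1 + y^2)


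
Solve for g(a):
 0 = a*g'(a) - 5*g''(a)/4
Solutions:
 g(a) = C1 + C2*erfi(sqrt(10)*a/5)


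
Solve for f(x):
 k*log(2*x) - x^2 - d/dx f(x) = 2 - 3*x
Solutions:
 f(x) = C1 + k*x*log(x) - k*x + k*x*log(2) - x^3/3 + 3*x^2/2 - 2*x


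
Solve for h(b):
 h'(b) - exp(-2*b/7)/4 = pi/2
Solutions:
 h(b) = C1 + pi*b/2 - 7*exp(-2*b/7)/8


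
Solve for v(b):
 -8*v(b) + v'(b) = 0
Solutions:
 v(b) = C1*exp(8*b)


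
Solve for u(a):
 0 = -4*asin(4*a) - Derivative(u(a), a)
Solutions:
 u(a) = C1 - 4*a*asin(4*a) - sqrt(1 - 16*a^2)


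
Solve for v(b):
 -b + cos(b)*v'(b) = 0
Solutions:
 v(b) = C1 + Integral(b/cos(b), b)


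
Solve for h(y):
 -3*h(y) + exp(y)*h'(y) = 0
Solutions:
 h(y) = C1*exp(-3*exp(-y))


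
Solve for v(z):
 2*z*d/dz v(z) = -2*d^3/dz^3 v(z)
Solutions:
 v(z) = C1 + Integral(C2*airyai(-z) + C3*airybi(-z), z)


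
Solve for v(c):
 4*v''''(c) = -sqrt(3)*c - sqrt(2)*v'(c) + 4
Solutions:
 v(c) = C1 + C4*exp(-sqrt(2)*c/2) - sqrt(6)*c^2/4 + 2*sqrt(2)*c + (C2*sin(sqrt(6)*c/4) + C3*cos(sqrt(6)*c/4))*exp(sqrt(2)*c/4)


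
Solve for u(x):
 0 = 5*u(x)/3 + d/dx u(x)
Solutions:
 u(x) = C1*exp(-5*x/3)


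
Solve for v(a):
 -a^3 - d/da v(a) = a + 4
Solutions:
 v(a) = C1 - a^4/4 - a^2/2 - 4*a


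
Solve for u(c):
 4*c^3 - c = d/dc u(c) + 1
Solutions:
 u(c) = C1 + c^4 - c^2/2 - c


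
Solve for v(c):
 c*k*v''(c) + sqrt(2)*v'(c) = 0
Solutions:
 v(c) = C1 + c^(((re(k) - sqrt(2))*re(k) + im(k)^2)/(re(k)^2 + im(k)^2))*(C2*sin(sqrt(2)*log(c)*Abs(im(k))/(re(k)^2 + im(k)^2)) + C3*cos(sqrt(2)*log(c)*im(k)/(re(k)^2 + im(k)^2)))


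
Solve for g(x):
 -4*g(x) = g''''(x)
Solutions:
 g(x) = (C1*sin(x) + C2*cos(x))*exp(-x) + (C3*sin(x) + C4*cos(x))*exp(x)


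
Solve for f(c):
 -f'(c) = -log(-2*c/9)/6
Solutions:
 f(c) = C1 + c*log(-c)/6 + c*(-2*log(3) - 1 + log(2))/6


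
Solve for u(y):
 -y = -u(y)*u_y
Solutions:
 u(y) = -sqrt(C1 + y^2)
 u(y) = sqrt(C1 + y^2)


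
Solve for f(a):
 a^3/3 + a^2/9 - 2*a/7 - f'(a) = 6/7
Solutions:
 f(a) = C1 + a^4/12 + a^3/27 - a^2/7 - 6*a/7


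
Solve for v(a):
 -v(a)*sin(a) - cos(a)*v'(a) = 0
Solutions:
 v(a) = C1*cos(a)


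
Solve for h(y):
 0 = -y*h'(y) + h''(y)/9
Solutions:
 h(y) = C1 + C2*erfi(3*sqrt(2)*y/2)


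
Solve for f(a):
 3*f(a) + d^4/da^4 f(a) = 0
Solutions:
 f(a) = (C1*sin(sqrt(2)*3^(1/4)*a/2) + C2*cos(sqrt(2)*3^(1/4)*a/2))*exp(-sqrt(2)*3^(1/4)*a/2) + (C3*sin(sqrt(2)*3^(1/4)*a/2) + C4*cos(sqrt(2)*3^(1/4)*a/2))*exp(sqrt(2)*3^(1/4)*a/2)


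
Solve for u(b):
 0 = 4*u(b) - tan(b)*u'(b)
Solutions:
 u(b) = C1*sin(b)^4


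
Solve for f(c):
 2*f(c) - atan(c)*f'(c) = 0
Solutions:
 f(c) = C1*exp(2*Integral(1/atan(c), c))


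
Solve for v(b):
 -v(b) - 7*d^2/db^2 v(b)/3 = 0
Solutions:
 v(b) = C1*sin(sqrt(21)*b/7) + C2*cos(sqrt(21)*b/7)


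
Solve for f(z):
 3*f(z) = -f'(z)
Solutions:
 f(z) = C1*exp(-3*z)


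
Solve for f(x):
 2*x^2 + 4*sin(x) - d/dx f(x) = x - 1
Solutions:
 f(x) = C1 + 2*x^3/3 - x^2/2 + x - 4*cos(x)


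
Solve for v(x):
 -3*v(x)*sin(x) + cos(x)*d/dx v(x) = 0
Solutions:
 v(x) = C1/cos(x)^3


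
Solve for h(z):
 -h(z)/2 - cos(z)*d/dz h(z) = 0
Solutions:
 h(z) = C1*(sin(z) - 1)^(1/4)/(sin(z) + 1)^(1/4)


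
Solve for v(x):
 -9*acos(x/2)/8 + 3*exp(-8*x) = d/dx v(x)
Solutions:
 v(x) = C1 - 9*x*acos(x/2)/8 + 9*sqrt(4 - x^2)/8 - 3*exp(-8*x)/8


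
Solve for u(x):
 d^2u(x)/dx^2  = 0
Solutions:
 u(x) = C1 + C2*x


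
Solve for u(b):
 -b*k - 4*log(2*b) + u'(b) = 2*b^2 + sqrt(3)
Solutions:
 u(b) = C1 + 2*b^3/3 + b^2*k/2 + 4*b*log(b) - 4*b + sqrt(3)*b + b*log(16)


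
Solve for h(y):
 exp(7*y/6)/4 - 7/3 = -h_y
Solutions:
 h(y) = C1 + 7*y/3 - 3*exp(7*y/6)/14


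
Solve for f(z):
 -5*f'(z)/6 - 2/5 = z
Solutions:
 f(z) = C1 - 3*z^2/5 - 12*z/25


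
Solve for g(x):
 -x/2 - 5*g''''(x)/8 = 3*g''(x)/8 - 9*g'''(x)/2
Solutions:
 g(x) = C1 + C2*x + C3*exp(x*(18 - sqrt(309))/5) + C4*exp(x*(sqrt(309) + 18)/5) - 2*x^3/9 - 8*x^2


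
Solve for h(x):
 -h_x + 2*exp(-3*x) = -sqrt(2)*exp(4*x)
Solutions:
 h(x) = C1 + sqrt(2)*exp(4*x)/4 - 2*exp(-3*x)/3


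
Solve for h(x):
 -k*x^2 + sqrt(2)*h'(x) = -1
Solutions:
 h(x) = C1 + sqrt(2)*k*x^3/6 - sqrt(2)*x/2


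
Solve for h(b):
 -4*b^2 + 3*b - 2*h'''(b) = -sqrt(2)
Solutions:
 h(b) = C1 + C2*b + C3*b^2 - b^5/30 + b^4/16 + sqrt(2)*b^3/12


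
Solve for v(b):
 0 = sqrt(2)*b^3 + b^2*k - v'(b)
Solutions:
 v(b) = C1 + sqrt(2)*b^4/4 + b^3*k/3


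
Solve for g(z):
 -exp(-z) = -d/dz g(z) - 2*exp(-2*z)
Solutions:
 g(z) = C1 - exp(-z) + exp(-2*z)


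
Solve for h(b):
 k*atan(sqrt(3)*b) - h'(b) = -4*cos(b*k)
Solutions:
 h(b) = C1 + k*(b*atan(sqrt(3)*b) - sqrt(3)*log(3*b^2 + 1)/6) + 4*Piecewise((sin(b*k)/k, Ne(k, 0)), (b, True))


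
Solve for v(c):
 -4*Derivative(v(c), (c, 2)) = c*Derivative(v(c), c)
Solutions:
 v(c) = C1 + C2*erf(sqrt(2)*c/4)


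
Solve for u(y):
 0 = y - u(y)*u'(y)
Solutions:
 u(y) = -sqrt(C1 + y^2)
 u(y) = sqrt(C1 + y^2)


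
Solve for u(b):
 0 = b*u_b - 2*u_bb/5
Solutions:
 u(b) = C1 + C2*erfi(sqrt(5)*b/2)


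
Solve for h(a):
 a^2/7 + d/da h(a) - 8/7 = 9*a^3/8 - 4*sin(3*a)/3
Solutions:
 h(a) = C1 + 9*a^4/32 - a^3/21 + 8*a/7 + 4*cos(3*a)/9


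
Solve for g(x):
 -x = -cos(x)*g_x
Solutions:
 g(x) = C1 + Integral(x/cos(x), x)


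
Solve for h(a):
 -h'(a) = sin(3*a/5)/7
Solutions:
 h(a) = C1 + 5*cos(3*a/5)/21


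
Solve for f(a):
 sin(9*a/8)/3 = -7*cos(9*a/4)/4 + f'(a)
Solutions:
 f(a) = C1 + 7*sin(9*a/4)/9 - 8*cos(9*a/8)/27


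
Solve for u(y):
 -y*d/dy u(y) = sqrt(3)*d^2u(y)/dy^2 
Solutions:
 u(y) = C1 + C2*erf(sqrt(2)*3^(3/4)*y/6)


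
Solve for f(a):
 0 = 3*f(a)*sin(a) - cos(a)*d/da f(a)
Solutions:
 f(a) = C1/cos(a)^3


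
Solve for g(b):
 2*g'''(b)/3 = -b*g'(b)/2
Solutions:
 g(b) = C1 + Integral(C2*airyai(-6^(1/3)*b/2) + C3*airybi(-6^(1/3)*b/2), b)


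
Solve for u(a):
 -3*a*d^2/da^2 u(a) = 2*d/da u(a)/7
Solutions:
 u(a) = C1 + C2*a^(19/21)


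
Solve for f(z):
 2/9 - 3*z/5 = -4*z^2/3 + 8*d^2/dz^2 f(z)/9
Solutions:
 f(z) = C1 + C2*z + z^4/8 - 9*z^3/80 + z^2/8


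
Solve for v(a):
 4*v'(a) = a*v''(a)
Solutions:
 v(a) = C1 + C2*a^5


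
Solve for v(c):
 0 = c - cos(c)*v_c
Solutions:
 v(c) = C1 + Integral(c/cos(c), c)


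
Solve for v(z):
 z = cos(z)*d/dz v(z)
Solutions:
 v(z) = C1 + Integral(z/cos(z), z)


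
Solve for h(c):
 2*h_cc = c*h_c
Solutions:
 h(c) = C1 + C2*erfi(c/2)


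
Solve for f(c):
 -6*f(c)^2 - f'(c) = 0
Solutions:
 f(c) = 1/(C1 + 6*c)


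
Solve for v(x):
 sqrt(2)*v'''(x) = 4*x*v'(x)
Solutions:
 v(x) = C1 + Integral(C2*airyai(sqrt(2)*x) + C3*airybi(sqrt(2)*x), x)


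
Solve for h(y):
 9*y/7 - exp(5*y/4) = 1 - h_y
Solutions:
 h(y) = C1 - 9*y^2/14 + y + 4*exp(5*y/4)/5


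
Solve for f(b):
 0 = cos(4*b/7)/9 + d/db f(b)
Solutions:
 f(b) = C1 - 7*sin(4*b/7)/36


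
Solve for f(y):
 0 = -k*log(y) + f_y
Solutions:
 f(y) = C1 + k*y*log(y) - k*y


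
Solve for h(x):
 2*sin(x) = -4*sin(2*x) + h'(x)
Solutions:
 h(x) = C1 + 4*sin(x)^2 - 2*cos(x)


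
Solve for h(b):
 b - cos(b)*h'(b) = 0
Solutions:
 h(b) = C1 + Integral(b/cos(b), b)


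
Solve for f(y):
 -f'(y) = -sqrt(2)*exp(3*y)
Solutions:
 f(y) = C1 + sqrt(2)*exp(3*y)/3


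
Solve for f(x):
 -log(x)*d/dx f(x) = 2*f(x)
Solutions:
 f(x) = C1*exp(-2*li(x))
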